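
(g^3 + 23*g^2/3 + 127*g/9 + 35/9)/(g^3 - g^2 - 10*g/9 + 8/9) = (9*g^3 + 69*g^2 + 127*g + 35)/(9*g^3 - 9*g^2 - 10*g + 8)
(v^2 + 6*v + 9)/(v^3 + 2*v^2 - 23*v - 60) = (v + 3)/(v^2 - v - 20)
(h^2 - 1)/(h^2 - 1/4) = 4*(h^2 - 1)/(4*h^2 - 1)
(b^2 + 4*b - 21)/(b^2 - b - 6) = (b + 7)/(b + 2)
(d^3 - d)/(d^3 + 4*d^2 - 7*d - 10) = d*(d - 1)/(d^2 + 3*d - 10)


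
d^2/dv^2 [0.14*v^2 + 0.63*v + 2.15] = 0.280000000000000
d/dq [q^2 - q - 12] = 2*q - 1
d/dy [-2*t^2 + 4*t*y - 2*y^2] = 4*t - 4*y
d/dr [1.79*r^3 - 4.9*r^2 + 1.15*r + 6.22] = 5.37*r^2 - 9.8*r + 1.15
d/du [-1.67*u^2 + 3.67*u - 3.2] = 3.67 - 3.34*u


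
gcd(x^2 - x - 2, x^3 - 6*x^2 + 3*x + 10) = x^2 - x - 2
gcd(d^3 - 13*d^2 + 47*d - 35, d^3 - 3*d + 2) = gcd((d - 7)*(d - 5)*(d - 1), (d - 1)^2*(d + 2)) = d - 1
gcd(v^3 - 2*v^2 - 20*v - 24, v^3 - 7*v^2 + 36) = v^2 - 4*v - 12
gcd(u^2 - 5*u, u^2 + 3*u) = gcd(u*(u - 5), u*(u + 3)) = u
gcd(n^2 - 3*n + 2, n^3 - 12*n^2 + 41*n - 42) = n - 2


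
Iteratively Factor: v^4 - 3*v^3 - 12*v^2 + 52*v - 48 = (v - 3)*(v^3 - 12*v + 16) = (v - 3)*(v - 2)*(v^2 + 2*v - 8) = (v - 3)*(v - 2)*(v + 4)*(v - 2)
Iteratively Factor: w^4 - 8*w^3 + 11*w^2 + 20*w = (w + 1)*(w^3 - 9*w^2 + 20*w) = (w - 5)*(w + 1)*(w^2 - 4*w) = w*(w - 5)*(w + 1)*(w - 4)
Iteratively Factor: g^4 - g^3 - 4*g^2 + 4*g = (g + 2)*(g^3 - 3*g^2 + 2*g) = (g - 1)*(g + 2)*(g^2 - 2*g) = g*(g - 1)*(g + 2)*(g - 2)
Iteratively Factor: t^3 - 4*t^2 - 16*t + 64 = (t - 4)*(t^2 - 16) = (t - 4)*(t + 4)*(t - 4)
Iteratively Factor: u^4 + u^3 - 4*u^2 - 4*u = (u + 2)*(u^3 - u^2 - 2*u) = (u - 2)*(u + 2)*(u^2 + u) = u*(u - 2)*(u + 2)*(u + 1)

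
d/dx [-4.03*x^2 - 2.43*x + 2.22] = -8.06*x - 2.43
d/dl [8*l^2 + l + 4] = 16*l + 1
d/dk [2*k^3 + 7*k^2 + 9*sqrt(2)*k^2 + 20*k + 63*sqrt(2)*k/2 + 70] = 6*k^2 + 14*k + 18*sqrt(2)*k + 20 + 63*sqrt(2)/2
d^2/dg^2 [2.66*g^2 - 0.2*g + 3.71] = 5.32000000000000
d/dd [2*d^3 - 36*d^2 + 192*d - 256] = 6*d^2 - 72*d + 192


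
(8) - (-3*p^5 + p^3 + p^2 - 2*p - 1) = 3*p^5 - p^3 - p^2 + 2*p + 9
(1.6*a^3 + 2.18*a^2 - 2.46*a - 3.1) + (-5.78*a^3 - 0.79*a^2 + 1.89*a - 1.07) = -4.18*a^3 + 1.39*a^2 - 0.57*a - 4.17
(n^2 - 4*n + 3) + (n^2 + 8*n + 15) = 2*n^2 + 4*n + 18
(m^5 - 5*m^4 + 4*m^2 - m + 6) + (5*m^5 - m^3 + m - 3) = 6*m^5 - 5*m^4 - m^3 + 4*m^2 + 3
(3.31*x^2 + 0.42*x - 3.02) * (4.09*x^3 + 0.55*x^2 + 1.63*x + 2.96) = 13.5379*x^5 + 3.5383*x^4 - 6.7255*x^3 + 8.8212*x^2 - 3.6794*x - 8.9392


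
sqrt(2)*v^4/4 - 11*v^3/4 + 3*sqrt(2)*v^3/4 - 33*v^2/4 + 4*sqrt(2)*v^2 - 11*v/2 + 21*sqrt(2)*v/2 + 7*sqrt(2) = (v/2 + 1)*(v - 7*sqrt(2)/2)*(v - 2*sqrt(2))*(sqrt(2)*v/2 + sqrt(2)/2)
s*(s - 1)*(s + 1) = s^3 - s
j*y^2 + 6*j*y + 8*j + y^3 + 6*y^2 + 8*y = (j + y)*(y + 2)*(y + 4)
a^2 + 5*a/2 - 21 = (a - 7/2)*(a + 6)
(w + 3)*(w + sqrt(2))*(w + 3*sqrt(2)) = w^3 + 3*w^2 + 4*sqrt(2)*w^2 + 6*w + 12*sqrt(2)*w + 18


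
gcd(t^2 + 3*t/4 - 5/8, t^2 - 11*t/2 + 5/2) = t - 1/2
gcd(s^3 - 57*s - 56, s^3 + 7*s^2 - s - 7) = s^2 + 8*s + 7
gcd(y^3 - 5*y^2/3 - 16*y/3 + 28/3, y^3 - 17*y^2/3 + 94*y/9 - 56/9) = y - 2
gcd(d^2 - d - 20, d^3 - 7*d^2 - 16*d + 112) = d + 4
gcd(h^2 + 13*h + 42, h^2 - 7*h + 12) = 1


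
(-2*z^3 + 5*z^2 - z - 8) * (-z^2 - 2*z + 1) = 2*z^5 - z^4 - 11*z^3 + 15*z^2 + 15*z - 8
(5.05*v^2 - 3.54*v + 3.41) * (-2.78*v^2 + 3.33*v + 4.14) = -14.039*v^4 + 26.6577*v^3 - 0.361000000000002*v^2 - 3.3003*v + 14.1174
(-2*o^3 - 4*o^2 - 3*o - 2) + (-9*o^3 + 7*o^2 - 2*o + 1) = -11*o^3 + 3*o^2 - 5*o - 1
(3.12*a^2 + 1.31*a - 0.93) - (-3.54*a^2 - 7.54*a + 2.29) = 6.66*a^2 + 8.85*a - 3.22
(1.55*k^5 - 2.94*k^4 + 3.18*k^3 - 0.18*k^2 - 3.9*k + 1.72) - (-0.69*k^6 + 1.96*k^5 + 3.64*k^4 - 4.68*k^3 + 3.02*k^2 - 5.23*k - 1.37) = 0.69*k^6 - 0.41*k^5 - 6.58*k^4 + 7.86*k^3 - 3.2*k^2 + 1.33*k + 3.09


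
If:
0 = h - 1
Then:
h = 1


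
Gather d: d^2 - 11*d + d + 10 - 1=d^2 - 10*d + 9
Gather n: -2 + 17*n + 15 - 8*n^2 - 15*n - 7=-8*n^2 + 2*n + 6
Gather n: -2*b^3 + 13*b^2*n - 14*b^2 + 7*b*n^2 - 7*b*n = -2*b^3 - 14*b^2 + 7*b*n^2 + n*(13*b^2 - 7*b)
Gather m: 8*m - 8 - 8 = 8*m - 16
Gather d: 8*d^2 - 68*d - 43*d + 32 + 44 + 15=8*d^2 - 111*d + 91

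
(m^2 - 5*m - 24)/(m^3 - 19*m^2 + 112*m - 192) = (m + 3)/(m^2 - 11*m + 24)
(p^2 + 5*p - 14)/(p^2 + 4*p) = (p^2 + 5*p - 14)/(p*(p + 4))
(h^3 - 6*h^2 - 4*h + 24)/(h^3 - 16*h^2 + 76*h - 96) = (h + 2)/(h - 8)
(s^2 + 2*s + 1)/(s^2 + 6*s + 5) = (s + 1)/(s + 5)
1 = 1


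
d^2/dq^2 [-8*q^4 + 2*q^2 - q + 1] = 4 - 96*q^2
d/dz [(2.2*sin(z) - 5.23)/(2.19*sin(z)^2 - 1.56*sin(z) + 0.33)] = (-4.818*sin(z)^2 + 22.9074*sin(z) - 7.4328)*cos(z)/(4.7961*sin(z)^4 - 6.8328*sin(z)^3 + 3.879*sin(z)^2 - 1.0296*sin(z) + 0.1089)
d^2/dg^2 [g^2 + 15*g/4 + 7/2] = 2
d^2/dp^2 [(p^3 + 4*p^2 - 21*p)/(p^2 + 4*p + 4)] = 50*(4 - p)/(p^4 + 8*p^3 + 24*p^2 + 32*p + 16)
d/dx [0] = 0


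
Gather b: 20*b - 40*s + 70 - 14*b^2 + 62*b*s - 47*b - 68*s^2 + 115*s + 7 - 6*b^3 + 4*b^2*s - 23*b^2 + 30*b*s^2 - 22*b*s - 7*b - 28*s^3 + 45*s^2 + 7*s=-6*b^3 + b^2*(4*s - 37) + b*(30*s^2 + 40*s - 34) - 28*s^3 - 23*s^2 + 82*s + 77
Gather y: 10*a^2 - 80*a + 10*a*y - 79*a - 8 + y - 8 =10*a^2 - 159*a + y*(10*a + 1) - 16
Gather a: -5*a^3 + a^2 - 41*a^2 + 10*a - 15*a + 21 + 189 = -5*a^3 - 40*a^2 - 5*a + 210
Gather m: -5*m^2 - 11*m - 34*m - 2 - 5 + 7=-5*m^2 - 45*m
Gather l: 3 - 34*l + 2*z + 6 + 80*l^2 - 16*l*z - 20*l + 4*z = 80*l^2 + l*(-16*z - 54) + 6*z + 9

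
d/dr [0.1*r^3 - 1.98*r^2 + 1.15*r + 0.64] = 0.3*r^2 - 3.96*r + 1.15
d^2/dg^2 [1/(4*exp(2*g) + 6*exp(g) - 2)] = ((4*exp(g) + 3)^2*exp(g) - (8*exp(g) + 3)*(2*exp(2*g) + 3*exp(g) - 1)/2)*exp(g)/(2*exp(2*g) + 3*exp(g) - 1)^3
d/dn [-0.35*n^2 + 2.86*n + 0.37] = 2.86 - 0.7*n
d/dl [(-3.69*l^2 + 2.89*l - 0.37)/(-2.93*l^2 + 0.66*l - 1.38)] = (6.0323*l^2 + 8.0162*l - 3.744)/(8.5849*l^4 - 3.8676*l^3 + 8.5224*l^2 - 1.8216*l + 1.9044)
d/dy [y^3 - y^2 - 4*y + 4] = 3*y^2 - 2*y - 4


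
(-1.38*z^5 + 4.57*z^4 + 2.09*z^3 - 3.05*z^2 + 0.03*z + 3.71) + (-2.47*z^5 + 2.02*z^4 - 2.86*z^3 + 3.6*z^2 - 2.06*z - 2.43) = -3.85*z^5 + 6.59*z^4 - 0.77*z^3 + 0.55*z^2 - 2.03*z + 1.28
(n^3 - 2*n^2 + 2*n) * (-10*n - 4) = -10*n^4 + 16*n^3 - 12*n^2 - 8*n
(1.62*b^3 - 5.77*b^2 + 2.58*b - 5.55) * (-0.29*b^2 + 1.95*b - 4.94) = -0.4698*b^5 + 4.8323*b^4 - 20.0025*b^3 + 35.1443*b^2 - 23.5677*b + 27.417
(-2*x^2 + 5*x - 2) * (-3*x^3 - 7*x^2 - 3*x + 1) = 6*x^5 - x^4 - 23*x^3 - 3*x^2 + 11*x - 2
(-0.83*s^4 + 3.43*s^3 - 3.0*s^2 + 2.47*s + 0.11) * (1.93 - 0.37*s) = 0.3071*s^5 - 2.871*s^4 + 7.7299*s^3 - 6.7039*s^2 + 4.7264*s + 0.2123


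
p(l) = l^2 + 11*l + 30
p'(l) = 2*l + 11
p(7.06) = 157.50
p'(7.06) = 25.12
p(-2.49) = 8.81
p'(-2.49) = 6.02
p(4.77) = 105.22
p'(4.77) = 20.54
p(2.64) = 66.01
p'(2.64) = 16.28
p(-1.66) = 14.50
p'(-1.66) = 7.68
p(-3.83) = 2.54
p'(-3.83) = 3.34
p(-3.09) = 5.56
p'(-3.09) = 4.82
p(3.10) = 73.71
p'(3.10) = 17.20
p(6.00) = 132.00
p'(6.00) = 23.00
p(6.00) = 132.00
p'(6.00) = 23.00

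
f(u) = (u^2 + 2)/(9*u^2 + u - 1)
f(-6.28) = 0.12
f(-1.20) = 0.32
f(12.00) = 0.11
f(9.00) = 0.11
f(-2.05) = 0.18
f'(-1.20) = 0.39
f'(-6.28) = 0.00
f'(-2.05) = 0.07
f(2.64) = 0.14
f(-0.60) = 1.44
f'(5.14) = -0.00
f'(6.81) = -0.00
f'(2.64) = -0.02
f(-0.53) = 2.29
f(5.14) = 0.12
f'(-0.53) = 18.49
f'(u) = 2*u/(9*u^2 + u - 1) + (-18*u - 1)*(u^2 + 2)/(9*u^2 + u - 1)^2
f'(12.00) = 0.00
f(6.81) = 0.11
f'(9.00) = 0.00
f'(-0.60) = 7.87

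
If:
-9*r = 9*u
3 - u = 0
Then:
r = -3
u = 3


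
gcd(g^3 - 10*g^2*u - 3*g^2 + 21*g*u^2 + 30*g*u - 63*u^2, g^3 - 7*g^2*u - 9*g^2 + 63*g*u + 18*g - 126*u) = -g^2 + 7*g*u + 3*g - 21*u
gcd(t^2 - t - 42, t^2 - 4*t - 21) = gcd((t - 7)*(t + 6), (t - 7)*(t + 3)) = t - 7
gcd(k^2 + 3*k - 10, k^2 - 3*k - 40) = k + 5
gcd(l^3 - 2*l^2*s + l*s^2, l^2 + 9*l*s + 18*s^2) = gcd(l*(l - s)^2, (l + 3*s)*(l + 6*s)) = 1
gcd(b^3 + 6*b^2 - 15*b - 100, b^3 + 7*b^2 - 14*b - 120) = b^2 + b - 20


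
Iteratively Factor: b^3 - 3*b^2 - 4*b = (b + 1)*(b^2 - 4*b) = b*(b + 1)*(b - 4)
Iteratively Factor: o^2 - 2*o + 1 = (o - 1)*(o - 1)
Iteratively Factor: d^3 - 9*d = (d + 3)*(d^2 - 3*d) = d*(d + 3)*(d - 3)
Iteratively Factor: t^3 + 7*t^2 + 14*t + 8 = (t + 2)*(t^2 + 5*t + 4) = (t + 2)*(t + 4)*(t + 1)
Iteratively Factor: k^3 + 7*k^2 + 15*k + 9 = (k + 1)*(k^2 + 6*k + 9) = (k + 1)*(k + 3)*(k + 3)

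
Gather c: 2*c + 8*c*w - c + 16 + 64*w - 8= c*(8*w + 1) + 64*w + 8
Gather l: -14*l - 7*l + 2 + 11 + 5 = 18 - 21*l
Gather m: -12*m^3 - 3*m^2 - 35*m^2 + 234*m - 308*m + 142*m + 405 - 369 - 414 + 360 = -12*m^3 - 38*m^2 + 68*m - 18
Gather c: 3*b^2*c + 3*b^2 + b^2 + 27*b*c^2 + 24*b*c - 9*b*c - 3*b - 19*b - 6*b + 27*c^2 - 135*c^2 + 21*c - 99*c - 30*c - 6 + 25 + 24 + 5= 4*b^2 - 28*b + c^2*(27*b - 108) + c*(3*b^2 + 15*b - 108) + 48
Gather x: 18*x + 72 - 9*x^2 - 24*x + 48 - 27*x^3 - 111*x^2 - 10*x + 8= -27*x^3 - 120*x^2 - 16*x + 128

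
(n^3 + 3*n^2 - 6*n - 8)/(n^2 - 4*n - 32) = (n^2 - n - 2)/(n - 8)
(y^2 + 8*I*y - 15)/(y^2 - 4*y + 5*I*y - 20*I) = (y + 3*I)/(y - 4)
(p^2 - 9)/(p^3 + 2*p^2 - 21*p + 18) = (p + 3)/(p^2 + 5*p - 6)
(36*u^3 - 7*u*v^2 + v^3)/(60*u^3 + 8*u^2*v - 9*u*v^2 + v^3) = (3*u - v)/(5*u - v)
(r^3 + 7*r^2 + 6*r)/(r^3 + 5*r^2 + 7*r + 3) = r*(r + 6)/(r^2 + 4*r + 3)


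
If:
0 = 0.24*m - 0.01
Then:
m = 0.04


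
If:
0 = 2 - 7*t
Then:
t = 2/7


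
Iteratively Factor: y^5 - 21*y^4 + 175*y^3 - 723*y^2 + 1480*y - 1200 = (y - 4)*(y^4 - 17*y^3 + 107*y^2 - 295*y + 300) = (y - 4)^2*(y^3 - 13*y^2 + 55*y - 75) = (y - 5)*(y - 4)^2*(y^2 - 8*y + 15) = (y - 5)^2*(y - 4)^2*(y - 3)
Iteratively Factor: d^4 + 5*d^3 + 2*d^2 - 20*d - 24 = (d + 3)*(d^3 + 2*d^2 - 4*d - 8) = (d + 2)*(d + 3)*(d^2 - 4) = (d + 2)^2*(d + 3)*(d - 2)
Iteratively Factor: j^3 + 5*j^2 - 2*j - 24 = (j + 4)*(j^2 + j - 6) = (j + 3)*(j + 4)*(j - 2)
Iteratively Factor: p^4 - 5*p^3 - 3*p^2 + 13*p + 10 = (p - 5)*(p^3 - 3*p - 2) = (p - 5)*(p + 1)*(p^2 - p - 2) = (p - 5)*(p + 1)^2*(p - 2)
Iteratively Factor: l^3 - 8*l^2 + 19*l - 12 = (l - 4)*(l^2 - 4*l + 3) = (l - 4)*(l - 1)*(l - 3)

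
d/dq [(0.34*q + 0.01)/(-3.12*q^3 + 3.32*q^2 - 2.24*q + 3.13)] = (2.1216*q^3 - 1.0352*q^2 - 0.0664*q + 1.0866)/(9.7344*q^6 - 20.7168*q^5 + 25.0*q^4 - 34.4048*q^3 + 25.8008*q^2 - 14.0224*q + 9.7969)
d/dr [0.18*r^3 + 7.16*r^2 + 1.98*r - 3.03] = 0.54*r^2 + 14.32*r + 1.98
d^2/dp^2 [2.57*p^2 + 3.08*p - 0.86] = 5.14000000000000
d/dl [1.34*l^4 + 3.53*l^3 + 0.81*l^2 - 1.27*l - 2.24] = 5.36*l^3 + 10.59*l^2 + 1.62*l - 1.27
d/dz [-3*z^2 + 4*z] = 4 - 6*z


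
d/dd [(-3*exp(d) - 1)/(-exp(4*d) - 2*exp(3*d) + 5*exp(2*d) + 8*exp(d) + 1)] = (-9*exp(4*d) - 16*exp(3*d) + 9*exp(2*d) + 10*exp(d) + 5)*exp(d)/(exp(8*d) + 4*exp(7*d) - 6*exp(6*d) - 36*exp(5*d) - 9*exp(4*d) + 76*exp(3*d) + 74*exp(2*d) + 16*exp(d) + 1)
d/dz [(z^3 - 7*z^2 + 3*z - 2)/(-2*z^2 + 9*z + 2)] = (-2*z^4 + 18*z^3 - 51*z^2 - 36*z + 24)/(4*z^4 - 36*z^3 + 73*z^2 + 36*z + 4)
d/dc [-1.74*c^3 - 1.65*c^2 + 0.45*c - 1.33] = -5.22*c^2 - 3.3*c + 0.45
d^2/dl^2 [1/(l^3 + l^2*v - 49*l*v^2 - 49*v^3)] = 2*(-(3*l + v)*(l^3 + l^2*v - 49*l*v^2 - 49*v^3) + (3*l^2 + 2*l*v - 49*v^2)^2)/(l^3 + l^2*v - 49*l*v^2 - 49*v^3)^3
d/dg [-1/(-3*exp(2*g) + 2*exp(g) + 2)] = (2 - 6*exp(g))*exp(g)/(-3*exp(2*g) + 2*exp(g) + 2)^2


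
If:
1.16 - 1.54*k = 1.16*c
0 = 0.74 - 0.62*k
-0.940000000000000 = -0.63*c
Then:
No Solution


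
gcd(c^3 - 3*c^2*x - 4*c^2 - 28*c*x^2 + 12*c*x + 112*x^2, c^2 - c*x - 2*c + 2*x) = 1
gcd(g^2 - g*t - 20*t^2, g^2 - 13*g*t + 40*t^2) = -g + 5*t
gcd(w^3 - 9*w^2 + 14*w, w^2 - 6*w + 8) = w - 2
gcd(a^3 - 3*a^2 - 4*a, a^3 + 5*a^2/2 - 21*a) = a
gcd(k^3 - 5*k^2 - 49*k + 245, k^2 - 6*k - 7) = k - 7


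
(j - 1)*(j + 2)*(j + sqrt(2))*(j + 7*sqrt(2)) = j^4 + j^3 + 8*sqrt(2)*j^3 + 8*sqrt(2)*j^2 + 12*j^2 - 16*sqrt(2)*j + 14*j - 28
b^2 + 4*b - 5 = (b - 1)*(b + 5)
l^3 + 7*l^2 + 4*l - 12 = (l - 1)*(l + 2)*(l + 6)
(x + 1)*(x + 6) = x^2 + 7*x + 6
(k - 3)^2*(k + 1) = k^3 - 5*k^2 + 3*k + 9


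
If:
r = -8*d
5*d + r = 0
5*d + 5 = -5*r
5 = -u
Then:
No Solution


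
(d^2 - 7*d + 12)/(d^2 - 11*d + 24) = (d - 4)/(d - 8)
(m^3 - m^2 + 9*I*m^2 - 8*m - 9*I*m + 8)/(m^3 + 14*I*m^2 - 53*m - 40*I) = (m - 1)/(m + 5*I)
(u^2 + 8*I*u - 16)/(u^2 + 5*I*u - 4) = (u + 4*I)/(u + I)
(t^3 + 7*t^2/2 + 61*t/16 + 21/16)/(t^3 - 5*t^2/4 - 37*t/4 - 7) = (t + 3/4)/(t - 4)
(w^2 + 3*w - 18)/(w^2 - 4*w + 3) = (w + 6)/(w - 1)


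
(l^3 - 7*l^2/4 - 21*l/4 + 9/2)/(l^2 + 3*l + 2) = (4*l^2 - 15*l + 9)/(4*(l + 1))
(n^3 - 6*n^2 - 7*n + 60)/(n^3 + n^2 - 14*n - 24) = (n - 5)/(n + 2)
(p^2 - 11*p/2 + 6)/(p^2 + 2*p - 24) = (p - 3/2)/(p + 6)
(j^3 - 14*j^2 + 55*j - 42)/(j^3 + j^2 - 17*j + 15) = (j^2 - 13*j + 42)/(j^2 + 2*j - 15)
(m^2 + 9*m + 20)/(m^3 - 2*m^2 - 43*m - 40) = (m + 4)/(m^2 - 7*m - 8)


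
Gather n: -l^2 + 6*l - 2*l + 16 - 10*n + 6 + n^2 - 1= -l^2 + 4*l + n^2 - 10*n + 21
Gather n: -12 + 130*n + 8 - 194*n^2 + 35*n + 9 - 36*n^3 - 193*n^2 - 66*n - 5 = -36*n^3 - 387*n^2 + 99*n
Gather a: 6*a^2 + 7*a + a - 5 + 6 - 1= 6*a^2 + 8*a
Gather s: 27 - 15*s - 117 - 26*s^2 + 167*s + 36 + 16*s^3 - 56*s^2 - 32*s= 16*s^3 - 82*s^2 + 120*s - 54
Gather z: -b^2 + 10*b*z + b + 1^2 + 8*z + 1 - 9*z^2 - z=-b^2 + b - 9*z^2 + z*(10*b + 7) + 2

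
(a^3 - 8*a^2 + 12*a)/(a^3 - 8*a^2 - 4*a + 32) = a*(a - 6)/(a^2 - 6*a - 16)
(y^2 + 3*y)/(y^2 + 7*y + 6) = y*(y + 3)/(y^2 + 7*y + 6)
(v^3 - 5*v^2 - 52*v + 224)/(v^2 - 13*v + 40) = (v^2 + 3*v - 28)/(v - 5)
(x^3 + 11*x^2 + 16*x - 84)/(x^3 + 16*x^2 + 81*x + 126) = (x - 2)/(x + 3)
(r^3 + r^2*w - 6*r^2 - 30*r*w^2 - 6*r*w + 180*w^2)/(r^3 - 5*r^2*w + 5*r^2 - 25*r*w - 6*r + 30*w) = (r^2 + 6*r*w - 6*r - 36*w)/(r^2 + 5*r - 6)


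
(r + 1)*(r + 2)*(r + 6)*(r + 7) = r^4 + 16*r^3 + 83*r^2 + 152*r + 84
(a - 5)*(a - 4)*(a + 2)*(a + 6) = a^4 - a^3 - 40*a^2 + 52*a + 240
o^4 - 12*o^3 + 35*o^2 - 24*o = o*(o - 8)*(o - 3)*(o - 1)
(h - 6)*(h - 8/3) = h^2 - 26*h/3 + 16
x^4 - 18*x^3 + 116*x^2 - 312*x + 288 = (x - 6)^2*(x - 4)*(x - 2)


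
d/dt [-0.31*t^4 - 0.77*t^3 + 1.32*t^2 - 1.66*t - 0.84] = -1.24*t^3 - 2.31*t^2 + 2.64*t - 1.66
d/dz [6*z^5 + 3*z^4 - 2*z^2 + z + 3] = 30*z^4 + 12*z^3 - 4*z + 1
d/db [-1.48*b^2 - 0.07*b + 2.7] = -2.96*b - 0.07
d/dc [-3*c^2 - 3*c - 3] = -6*c - 3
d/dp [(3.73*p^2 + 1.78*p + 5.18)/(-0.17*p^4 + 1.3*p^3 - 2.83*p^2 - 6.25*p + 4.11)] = (1.2682*p^5 - 3.9412*p^4 - 1.1056*p^3 - 38.4771*p^2 + 59.9794*p + 39.6908)/(0.0289*p^8 - 0.442*p^7 + 2.6522*p^6 - 5.233*p^5 - 9.6385*p^4 + 46.061*p^3 + 15.7999*p^2 - 51.375*p + 16.8921)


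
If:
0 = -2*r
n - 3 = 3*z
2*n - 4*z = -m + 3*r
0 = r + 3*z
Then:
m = -6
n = 3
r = 0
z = 0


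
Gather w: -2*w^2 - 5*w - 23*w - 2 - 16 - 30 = -2*w^2 - 28*w - 48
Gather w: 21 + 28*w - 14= 28*w + 7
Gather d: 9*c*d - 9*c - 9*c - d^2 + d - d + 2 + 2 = 9*c*d - 18*c - d^2 + 4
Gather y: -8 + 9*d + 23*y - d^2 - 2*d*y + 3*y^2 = -d^2 + 9*d + 3*y^2 + y*(23 - 2*d) - 8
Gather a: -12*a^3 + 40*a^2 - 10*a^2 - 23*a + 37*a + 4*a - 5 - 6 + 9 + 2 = -12*a^3 + 30*a^2 + 18*a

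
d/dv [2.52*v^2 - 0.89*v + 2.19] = 5.04*v - 0.89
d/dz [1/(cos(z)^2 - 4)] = 2*sin(z)*cos(z)/(cos(z)^2 - 4)^2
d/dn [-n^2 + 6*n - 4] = 6 - 2*n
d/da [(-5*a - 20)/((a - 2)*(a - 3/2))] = 20*(a^2 + 8*a - 17)/(4*a^4 - 28*a^3 + 73*a^2 - 84*a + 36)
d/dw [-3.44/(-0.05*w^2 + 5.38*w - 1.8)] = (18.5072 - 0.344*w)/(0.05*w^2 - 5.38*w + 1.8)^2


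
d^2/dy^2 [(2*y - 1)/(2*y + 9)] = -80/(2*y + 9)^3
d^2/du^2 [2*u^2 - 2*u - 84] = 4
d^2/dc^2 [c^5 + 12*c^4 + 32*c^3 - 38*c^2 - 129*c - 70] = 20*c^3 + 144*c^2 + 192*c - 76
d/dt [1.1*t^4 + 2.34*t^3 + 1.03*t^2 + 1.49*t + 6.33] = 4.4*t^3 + 7.02*t^2 + 2.06*t + 1.49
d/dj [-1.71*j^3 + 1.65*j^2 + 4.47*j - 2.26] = -5.13*j^2 + 3.3*j + 4.47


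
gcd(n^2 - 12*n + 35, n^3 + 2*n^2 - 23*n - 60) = n - 5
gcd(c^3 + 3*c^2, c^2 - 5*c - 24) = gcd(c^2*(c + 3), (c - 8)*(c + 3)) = c + 3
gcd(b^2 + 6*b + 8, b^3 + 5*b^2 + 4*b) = b + 4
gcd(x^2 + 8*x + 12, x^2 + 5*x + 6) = x + 2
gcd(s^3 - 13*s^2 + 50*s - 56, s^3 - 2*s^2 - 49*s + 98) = s^2 - 9*s + 14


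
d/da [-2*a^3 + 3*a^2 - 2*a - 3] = -6*a^2 + 6*a - 2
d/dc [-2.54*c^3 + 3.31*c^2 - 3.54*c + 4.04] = -7.62*c^2 + 6.62*c - 3.54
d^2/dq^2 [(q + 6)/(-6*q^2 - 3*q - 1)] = 6*(-3*(q + 6)*(4*q + 1)^2 + (6*q + 13)*(6*q^2 + 3*q + 1))/(6*q^2 + 3*q + 1)^3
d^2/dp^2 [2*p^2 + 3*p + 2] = 4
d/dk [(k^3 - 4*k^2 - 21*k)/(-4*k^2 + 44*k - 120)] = (-k^4 + 22*k^3 - 155*k^2 + 240*k + 630)/(4*(k^4 - 22*k^3 + 181*k^2 - 660*k + 900))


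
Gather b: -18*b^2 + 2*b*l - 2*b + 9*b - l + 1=-18*b^2 + b*(2*l + 7) - l + 1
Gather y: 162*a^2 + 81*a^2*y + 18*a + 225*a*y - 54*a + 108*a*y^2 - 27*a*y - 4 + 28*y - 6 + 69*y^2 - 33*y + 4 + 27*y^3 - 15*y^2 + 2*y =162*a^2 - 36*a + 27*y^3 + y^2*(108*a + 54) + y*(81*a^2 + 198*a - 3) - 6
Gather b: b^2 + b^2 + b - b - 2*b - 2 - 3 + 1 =2*b^2 - 2*b - 4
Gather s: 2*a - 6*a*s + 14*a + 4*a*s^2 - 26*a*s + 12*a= 4*a*s^2 - 32*a*s + 28*a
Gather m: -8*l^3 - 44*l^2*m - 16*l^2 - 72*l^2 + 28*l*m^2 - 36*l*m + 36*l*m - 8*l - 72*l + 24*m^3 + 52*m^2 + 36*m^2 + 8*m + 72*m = -8*l^3 - 88*l^2 - 80*l + 24*m^3 + m^2*(28*l + 88) + m*(80 - 44*l^2)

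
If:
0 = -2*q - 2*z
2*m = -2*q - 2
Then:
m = z - 1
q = -z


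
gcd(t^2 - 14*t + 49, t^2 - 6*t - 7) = t - 7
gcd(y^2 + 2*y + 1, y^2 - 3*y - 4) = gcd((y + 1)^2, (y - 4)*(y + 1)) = y + 1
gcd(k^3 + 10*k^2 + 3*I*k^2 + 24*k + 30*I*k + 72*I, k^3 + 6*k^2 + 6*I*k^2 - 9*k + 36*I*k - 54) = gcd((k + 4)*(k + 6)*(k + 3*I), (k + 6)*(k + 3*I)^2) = k^2 + k*(6 + 3*I) + 18*I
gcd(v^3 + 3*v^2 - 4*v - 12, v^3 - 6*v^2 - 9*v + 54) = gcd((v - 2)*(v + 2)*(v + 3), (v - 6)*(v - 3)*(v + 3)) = v + 3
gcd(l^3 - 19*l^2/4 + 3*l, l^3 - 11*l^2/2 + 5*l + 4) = l - 4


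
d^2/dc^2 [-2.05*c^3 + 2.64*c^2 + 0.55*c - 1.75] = 5.28 - 12.3*c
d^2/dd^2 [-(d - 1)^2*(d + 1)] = 2 - 6*d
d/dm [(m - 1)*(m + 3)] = 2*m + 2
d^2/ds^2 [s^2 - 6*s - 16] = 2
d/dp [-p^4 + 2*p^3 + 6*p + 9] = -4*p^3 + 6*p^2 + 6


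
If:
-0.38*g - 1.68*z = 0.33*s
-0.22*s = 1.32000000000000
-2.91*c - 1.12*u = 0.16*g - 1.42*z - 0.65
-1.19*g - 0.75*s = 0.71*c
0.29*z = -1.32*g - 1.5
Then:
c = 8.80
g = -1.47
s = -6.00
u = -20.16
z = 1.51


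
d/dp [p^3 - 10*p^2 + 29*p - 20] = 3*p^2 - 20*p + 29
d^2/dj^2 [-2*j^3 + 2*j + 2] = -12*j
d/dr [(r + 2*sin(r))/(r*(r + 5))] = (r*(r + 5)*(2*cos(r) + 1) - r*(r + 2*sin(r)) - (r + 5)*(r + 2*sin(r)))/(r^2*(r + 5)^2)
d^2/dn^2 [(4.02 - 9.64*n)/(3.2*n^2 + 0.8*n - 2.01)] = (-(6.4*n + 0.8)*(9.64*n - 4.02)*(12.8*n + 1.6) + (185.088*n - 10.304)*(3.2*n^2 + 0.8*n - 2.01))/(3.2*n^2 + 0.8*n - 2.01)^3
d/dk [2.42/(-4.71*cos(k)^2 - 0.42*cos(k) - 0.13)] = -(22.7964*cos(k) + 1.0164)*sin(k)/(4.71*cos(k)^2 + 0.42*cos(k) + 0.13)^2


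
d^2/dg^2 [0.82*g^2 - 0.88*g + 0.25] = 1.64000000000000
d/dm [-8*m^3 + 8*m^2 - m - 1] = -24*m^2 + 16*m - 1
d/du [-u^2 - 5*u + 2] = -2*u - 5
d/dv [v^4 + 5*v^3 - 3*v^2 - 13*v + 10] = 4*v^3 + 15*v^2 - 6*v - 13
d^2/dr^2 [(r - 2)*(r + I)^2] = 6*r - 4 + 4*I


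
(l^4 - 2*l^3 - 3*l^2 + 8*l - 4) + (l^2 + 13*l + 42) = l^4 - 2*l^3 - 2*l^2 + 21*l + 38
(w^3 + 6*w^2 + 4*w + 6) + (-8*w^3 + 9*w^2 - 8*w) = -7*w^3 + 15*w^2 - 4*w + 6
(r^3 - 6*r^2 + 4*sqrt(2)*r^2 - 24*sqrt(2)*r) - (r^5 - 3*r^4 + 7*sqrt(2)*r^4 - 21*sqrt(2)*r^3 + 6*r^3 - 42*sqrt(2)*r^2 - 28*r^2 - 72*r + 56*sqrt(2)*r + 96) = -r^5 - 7*sqrt(2)*r^4 + 3*r^4 - 5*r^3 + 21*sqrt(2)*r^3 + 22*r^2 + 46*sqrt(2)*r^2 - 80*sqrt(2)*r + 72*r - 96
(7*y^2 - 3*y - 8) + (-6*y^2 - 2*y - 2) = y^2 - 5*y - 10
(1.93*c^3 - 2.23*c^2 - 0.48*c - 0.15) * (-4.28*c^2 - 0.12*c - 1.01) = -8.2604*c^5 + 9.3128*c^4 + 0.3727*c^3 + 2.9519*c^2 + 0.5028*c + 0.1515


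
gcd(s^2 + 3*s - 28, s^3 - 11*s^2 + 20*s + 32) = s - 4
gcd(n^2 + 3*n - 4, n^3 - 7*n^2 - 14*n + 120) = n + 4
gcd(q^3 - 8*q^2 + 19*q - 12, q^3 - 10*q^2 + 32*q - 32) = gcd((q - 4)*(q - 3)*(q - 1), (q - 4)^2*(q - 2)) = q - 4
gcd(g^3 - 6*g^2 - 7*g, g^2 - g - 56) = 1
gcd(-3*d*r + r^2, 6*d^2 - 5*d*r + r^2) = -3*d + r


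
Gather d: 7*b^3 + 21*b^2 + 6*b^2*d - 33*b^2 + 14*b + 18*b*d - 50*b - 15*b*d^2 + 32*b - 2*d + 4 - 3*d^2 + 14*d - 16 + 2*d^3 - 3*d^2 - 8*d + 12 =7*b^3 - 12*b^2 - 4*b + 2*d^3 + d^2*(-15*b - 6) + d*(6*b^2 + 18*b + 4)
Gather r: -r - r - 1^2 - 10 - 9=-2*r - 20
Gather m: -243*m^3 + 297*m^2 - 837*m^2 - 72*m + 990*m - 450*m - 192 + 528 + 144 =-243*m^3 - 540*m^2 + 468*m + 480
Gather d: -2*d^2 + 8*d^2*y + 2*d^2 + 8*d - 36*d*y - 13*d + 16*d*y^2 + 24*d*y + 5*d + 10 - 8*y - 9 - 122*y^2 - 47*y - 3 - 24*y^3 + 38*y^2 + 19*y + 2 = 8*d^2*y + d*(16*y^2 - 12*y) - 24*y^3 - 84*y^2 - 36*y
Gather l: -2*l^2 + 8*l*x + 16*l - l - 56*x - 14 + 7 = -2*l^2 + l*(8*x + 15) - 56*x - 7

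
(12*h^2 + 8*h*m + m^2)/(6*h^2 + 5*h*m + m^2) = (6*h + m)/(3*h + m)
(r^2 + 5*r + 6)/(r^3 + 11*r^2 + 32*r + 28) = (r + 3)/(r^2 + 9*r + 14)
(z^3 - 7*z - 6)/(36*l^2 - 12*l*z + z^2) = (z^3 - 7*z - 6)/(36*l^2 - 12*l*z + z^2)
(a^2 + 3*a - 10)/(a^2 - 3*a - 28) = (-a^2 - 3*a + 10)/(-a^2 + 3*a + 28)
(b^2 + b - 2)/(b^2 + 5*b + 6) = (b - 1)/(b + 3)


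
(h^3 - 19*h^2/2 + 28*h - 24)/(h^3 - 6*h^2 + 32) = (h - 3/2)/(h + 2)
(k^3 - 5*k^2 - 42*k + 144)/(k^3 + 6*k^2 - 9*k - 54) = (k - 8)/(k + 3)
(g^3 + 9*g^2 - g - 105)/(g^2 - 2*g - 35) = (g^2 + 4*g - 21)/(g - 7)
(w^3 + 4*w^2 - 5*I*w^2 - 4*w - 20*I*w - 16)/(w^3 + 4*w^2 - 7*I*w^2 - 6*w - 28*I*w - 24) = (w - 4*I)/(w - 6*I)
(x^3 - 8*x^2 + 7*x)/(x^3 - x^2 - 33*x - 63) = x*(x - 1)/(x^2 + 6*x + 9)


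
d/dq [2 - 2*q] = -2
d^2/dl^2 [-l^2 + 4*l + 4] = -2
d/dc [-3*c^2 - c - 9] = -6*c - 1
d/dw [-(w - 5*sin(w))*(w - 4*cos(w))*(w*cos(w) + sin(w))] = (w - 5*sin(w))*(w - 4*cos(w))*(w*sin(w) - 2*cos(w)) - (w - 5*sin(w))*(w*cos(w) + sin(w))*(4*sin(w) + 1) + (w - 4*cos(w))*(w*cos(w) + sin(w))*(5*cos(w) - 1)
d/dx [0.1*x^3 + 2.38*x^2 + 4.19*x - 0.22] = 0.3*x^2 + 4.76*x + 4.19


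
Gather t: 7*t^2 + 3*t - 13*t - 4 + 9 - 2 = 7*t^2 - 10*t + 3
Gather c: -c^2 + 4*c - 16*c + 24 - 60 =-c^2 - 12*c - 36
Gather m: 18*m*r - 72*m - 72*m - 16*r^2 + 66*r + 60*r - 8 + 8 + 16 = m*(18*r - 144) - 16*r^2 + 126*r + 16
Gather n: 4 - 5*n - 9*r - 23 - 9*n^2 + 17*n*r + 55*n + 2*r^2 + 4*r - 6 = -9*n^2 + n*(17*r + 50) + 2*r^2 - 5*r - 25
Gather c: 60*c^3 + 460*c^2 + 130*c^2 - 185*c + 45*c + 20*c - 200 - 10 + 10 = 60*c^3 + 590*c^2 - 120*c - 200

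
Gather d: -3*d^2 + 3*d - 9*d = -3*d^2 - 6*d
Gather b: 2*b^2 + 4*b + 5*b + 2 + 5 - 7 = 2*b^2 + 9*b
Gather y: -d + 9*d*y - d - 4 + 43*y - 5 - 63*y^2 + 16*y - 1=-2*d - 63*y^2 + y*(9*d + 59) - 10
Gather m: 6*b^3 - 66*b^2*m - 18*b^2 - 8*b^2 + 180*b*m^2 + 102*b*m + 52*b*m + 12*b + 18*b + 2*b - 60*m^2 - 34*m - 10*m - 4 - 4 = 6*b^3 - 26*b^2 + 32*b + m^2*(180*b - 60) + m*(-66*b^2 + 154*b - 44) - 8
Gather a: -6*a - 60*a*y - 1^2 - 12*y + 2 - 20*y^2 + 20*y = a*(-60*y - 6) - 20*y^2 + 8*y + 1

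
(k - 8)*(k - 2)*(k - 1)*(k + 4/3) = k^4 - 29*k^3/3 + 34*k^2/3 + 56*k/3 - 64/3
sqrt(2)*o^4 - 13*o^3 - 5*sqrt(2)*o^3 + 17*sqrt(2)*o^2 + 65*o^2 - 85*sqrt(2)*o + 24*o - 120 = (o - 5)*(o - 4*sqrt(2))*(o - 3*sqrt(2))*(sqrt(2)*o + 1)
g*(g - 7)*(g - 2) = g^3 - 9*g^2 + 14*g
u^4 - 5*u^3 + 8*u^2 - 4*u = u*(u - 2)^2*(u - 1)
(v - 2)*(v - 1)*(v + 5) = v^3 + 2*v^2 - 13*v + 10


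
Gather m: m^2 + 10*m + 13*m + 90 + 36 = m^2 + 23*m + 126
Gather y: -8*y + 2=2 - 8*y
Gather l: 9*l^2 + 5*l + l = 9*l^2 + 6*l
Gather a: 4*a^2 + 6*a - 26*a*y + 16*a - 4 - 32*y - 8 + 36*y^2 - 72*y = 4*a^2 + a*(22 - 26*y) + 36*y^2 - 104*y - 12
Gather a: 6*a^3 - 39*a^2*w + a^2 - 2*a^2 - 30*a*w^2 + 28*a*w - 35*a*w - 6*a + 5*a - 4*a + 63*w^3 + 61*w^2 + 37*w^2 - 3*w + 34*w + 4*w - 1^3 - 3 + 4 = 6*a^3 + a^2*(-39*w - 1) + a*(-30*w^2 - 7*w - 5) + 63*w^3 + 98*w^2 + 35*w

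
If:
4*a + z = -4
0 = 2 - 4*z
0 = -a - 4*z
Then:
No Solution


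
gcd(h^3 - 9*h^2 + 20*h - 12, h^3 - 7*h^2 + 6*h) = h^2 - 7*h + 6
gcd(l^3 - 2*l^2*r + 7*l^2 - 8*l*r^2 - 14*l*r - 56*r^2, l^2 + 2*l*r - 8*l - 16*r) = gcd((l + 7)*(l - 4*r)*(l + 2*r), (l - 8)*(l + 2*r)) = l + 2*r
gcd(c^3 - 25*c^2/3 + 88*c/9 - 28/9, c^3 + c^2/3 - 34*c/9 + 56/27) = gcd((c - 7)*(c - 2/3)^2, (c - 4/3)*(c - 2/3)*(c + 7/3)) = c - 2/3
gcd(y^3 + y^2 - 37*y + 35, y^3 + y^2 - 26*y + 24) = y - 1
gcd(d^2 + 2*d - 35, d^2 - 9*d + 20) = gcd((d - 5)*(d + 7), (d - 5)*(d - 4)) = d - 5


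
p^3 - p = p*(p - 1)*(p + 1)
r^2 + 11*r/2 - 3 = (r - 1/2)*(r + 6)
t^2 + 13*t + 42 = (t + 6)*(t + 7)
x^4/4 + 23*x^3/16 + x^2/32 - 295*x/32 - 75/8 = (x/4 + 1)*(x - 5/2)*(x + 5/4)*(x + 3)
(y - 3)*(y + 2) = y^2 - y - 6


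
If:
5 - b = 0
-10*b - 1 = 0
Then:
No Solution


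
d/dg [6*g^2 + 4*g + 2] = 12*g + 4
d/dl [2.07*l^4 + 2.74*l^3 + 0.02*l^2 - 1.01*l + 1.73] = 8.28*l^3 + 8.22*l^2 + 0.04*l - 1.01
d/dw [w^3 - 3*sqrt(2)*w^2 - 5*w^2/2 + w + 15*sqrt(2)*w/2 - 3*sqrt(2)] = 3*w^2 - 6*sqrt(2)*w - 5*w + 1 + 15*sqrt(2)/2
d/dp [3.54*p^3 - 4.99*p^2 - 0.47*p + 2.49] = 10.62*p^2 - 9.98*p - 0.47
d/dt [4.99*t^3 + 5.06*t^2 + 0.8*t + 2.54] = 14.97*t^2 + 10.12*t + 0.8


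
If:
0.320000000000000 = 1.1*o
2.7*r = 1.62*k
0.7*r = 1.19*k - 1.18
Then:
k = 1.53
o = 0.29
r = 0.92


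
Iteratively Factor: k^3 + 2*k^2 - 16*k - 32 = (k - 4)*(k^2 + 6*k + 8) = (k - 4)*(k + 4)*(k + 2)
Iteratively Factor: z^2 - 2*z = (z - 2)*(z)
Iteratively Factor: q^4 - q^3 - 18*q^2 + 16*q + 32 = (q + 1)*(q^3 - 2*q^2 - 16*q + 32) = (q - 2)*(q + 1)*(q^2 - 16) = (q - 2)*(q + 1)*(q + 4)*(q - 4)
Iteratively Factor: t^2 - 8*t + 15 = (t - 3)*(t - 5)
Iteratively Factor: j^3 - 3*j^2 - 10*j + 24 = (j - 2)*(j^2 - j - 12) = (j - 4)*(j - 2)*(j + 3)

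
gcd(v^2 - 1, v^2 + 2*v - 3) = v - 1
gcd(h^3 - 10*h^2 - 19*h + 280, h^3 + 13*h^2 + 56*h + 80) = h + 5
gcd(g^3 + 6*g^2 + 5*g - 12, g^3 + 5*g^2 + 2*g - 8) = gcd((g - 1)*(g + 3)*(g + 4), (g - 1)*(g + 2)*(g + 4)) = g^2 + 3*g - 4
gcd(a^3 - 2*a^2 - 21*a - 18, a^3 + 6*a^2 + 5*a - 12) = a + 3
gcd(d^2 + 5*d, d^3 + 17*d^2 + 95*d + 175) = d + 5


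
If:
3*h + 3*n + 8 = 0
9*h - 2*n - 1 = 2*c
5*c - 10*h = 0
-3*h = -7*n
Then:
No Solution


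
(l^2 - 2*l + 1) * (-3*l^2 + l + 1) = -3*l^4 + 7*l^3 - 4*l^2 - l + 1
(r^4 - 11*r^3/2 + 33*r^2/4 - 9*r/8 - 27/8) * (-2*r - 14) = -2*r^5 - 3*r^4 + 121*r^3/2 - 453*r^2/4 + 45*r/2 + 189/4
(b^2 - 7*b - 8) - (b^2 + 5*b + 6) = -12*b - 14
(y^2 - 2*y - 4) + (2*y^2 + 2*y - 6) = 3*y^2 - 10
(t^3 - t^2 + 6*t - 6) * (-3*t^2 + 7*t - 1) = -3*t^5 + 10*t^4 - 26*t^3 + 61*t^2 - 48*t + 6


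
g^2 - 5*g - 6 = (g - 6)*(g + 1)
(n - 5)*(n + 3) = n^2 - 2*n - 15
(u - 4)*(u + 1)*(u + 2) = u^3 - u^2 - 10*u - 8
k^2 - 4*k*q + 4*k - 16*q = (k + 4)*(k - 4*q)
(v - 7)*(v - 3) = v^2 - 10*v + 21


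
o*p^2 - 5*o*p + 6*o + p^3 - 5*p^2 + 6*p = (o + p)*(p - 3)*(p - 2)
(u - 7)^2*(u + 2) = u^3 - 12*u^2 + 21*u + 98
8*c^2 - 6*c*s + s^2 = (-4*c + s)*(-2*c + s)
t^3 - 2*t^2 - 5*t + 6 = (t - 3)*(t - 1)*(t + 2)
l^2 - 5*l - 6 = (l - 6)*(l + 1)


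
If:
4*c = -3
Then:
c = -3/4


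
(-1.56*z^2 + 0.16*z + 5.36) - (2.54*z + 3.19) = -1.56*z^2 - 2.38*z + 2.17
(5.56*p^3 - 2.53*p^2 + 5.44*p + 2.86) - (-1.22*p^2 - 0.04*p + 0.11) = 5.56*p^3 - 1.31*p^2 + 5.48*p + 2.75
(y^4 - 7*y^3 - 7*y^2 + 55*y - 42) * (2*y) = 2*y^5 - 14*y^4 - 14*y^3 + 110*y^2 - 84*y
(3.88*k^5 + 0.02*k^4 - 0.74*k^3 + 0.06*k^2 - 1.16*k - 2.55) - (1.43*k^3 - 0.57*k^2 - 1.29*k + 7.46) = 3.88*k^5 + 0.02*k^4 - 2.17*k^3 + 0.63*k^2 + 0.13*k - 10.01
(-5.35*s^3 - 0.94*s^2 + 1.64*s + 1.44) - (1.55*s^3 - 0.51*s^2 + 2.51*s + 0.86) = -6.9*s^3 - 0.43*s^2 - 0.87*s + 0.58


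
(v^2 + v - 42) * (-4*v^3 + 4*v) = -4*v^5 - 4*v^4 + 172*v^3 + 4*v^2 - 168*v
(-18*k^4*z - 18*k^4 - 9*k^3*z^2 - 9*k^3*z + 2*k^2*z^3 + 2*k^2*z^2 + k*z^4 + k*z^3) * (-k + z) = 18*k^5*z + 18*k^5 - 9*k^4*z^2 - 9*k^4*z - 11*k^3*z^3 - 11*k^3*z^2 + k^2*z^4 + k^2*z^3 + k*z^5 + k*z^4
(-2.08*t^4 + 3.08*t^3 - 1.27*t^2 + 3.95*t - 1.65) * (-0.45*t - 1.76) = 0.936*t^5 + 2.2748*t^4 - 4.8493*t^3 + 0.4577*t^2 - 6.2095*t + 2.904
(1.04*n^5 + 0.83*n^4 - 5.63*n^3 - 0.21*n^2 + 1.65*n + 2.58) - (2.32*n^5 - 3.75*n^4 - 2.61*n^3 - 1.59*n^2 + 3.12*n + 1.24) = -1.28*n^5 + 4.58*n^4 - 3.02*n^3 + 1.38*n^2 - 1.47*n + 1.34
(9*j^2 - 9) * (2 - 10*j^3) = -90*j^5 + 90*j^3 + 18*j^2 - 18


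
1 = 1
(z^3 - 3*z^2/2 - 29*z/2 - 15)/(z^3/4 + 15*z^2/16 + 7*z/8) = 8*(2*z^2 - 7*z - 15)/(z*(4*z + 7))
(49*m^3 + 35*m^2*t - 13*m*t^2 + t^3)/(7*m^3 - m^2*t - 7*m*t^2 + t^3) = (-7*m + t)/(-m + t)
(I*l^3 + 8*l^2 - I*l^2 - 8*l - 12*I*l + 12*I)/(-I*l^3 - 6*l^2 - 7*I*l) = (-l^3 + l^2*(1 + 8*I) + 4*l*(3 - 2*I) - 12)/(l*(l^2 - 6*I*l + 7))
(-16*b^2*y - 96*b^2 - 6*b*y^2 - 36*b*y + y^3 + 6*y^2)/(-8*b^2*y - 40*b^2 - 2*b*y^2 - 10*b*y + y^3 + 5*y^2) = (-8*b*y - 48*b + y^2 + 6*y)/(-4*b*y - 20*b + y^2 + 5*y)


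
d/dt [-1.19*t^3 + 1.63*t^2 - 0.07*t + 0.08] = -3.57*t^2 + 3.26*t - 0.07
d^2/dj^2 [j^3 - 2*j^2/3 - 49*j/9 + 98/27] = 6*j - 4/3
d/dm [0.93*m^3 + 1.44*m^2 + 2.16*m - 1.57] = 2.79*m^2 + 2.88*m + 2.16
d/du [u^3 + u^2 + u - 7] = 3*u^2 + 2*u + 1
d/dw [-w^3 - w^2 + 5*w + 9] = -3*w^2 - 2*w + 5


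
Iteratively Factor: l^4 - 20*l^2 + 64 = (l - 2)*(l^3 + 2*l^2 - 16*l - 32) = (l - 2)*(l + 4)*(l^2 - 2*l - 8) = (l - 4)*(l - 2)*(l + 4)*(l + 2)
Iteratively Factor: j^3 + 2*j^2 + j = (j + 1)*(j^2 + j) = (j + 1)^2*(j)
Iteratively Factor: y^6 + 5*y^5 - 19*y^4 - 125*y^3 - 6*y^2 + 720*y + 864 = (y - 3)*(y^5 + 8*y^4 + 5*y^3 - 110*y^2 - 336*y - 288) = (y - 3)*(y + 3)*(y^4 + 5*y^3 - 10*y^2 - 80*y - 96) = (y - 3)*(y + 3)^2*(y^3 + 2*y^2 - 16*y - 32) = (y - 3)*(y + 2)*(y + 3)^2*(y^2 - 16) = (y - 4)*(y - 3)*(y + 2)*(y + 3)^2*(y + 4)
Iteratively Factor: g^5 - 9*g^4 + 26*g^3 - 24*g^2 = (g - 3)*(g^4 - 6*g^3 + 8*g^2) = (g - 4)*(g - 3)*(g^3 - 2*g^2) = g*(g - 4)*(g - 3)*(g^2 - 2*g) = g^2*(g - 4)*(g - 3)*(g - 2)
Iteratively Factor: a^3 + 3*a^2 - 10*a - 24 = (a + 2)*(a^2 + a - 12) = (a - 3)*(a + 2)*(a + 4)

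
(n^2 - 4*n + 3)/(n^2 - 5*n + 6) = (n - 1)/(n - 2)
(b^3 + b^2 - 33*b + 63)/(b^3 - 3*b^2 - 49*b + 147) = (b - 3)/(b - 7)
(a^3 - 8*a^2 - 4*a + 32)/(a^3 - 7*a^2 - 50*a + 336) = (a^2 - 4)/(a^2 + a - 42)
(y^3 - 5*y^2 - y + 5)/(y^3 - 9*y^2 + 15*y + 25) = (y - 1)/(y - 5)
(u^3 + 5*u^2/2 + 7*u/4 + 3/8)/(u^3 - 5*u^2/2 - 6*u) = (u^2 + u + 1/4)/(u*(u - 4))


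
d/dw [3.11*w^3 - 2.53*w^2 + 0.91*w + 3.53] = 9.33*w^2 - 5.06*w + 0.91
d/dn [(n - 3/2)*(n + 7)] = 2*n + 11/2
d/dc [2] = 0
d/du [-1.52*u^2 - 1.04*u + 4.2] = -3.04*u - 1.04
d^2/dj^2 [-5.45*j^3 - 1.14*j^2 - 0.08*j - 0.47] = -32.7*j - 2.28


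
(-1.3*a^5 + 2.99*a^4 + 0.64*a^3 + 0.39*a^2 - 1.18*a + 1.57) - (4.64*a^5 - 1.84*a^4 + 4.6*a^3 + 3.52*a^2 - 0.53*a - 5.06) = -5.94*a^5 + 4.83*a^4 - 3.96*a^3 - 3.13*a^2 - 0.65*a + 6.63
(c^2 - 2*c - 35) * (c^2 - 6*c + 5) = c^4 - 8*c^3 - 18*c^2 + 200*c - 175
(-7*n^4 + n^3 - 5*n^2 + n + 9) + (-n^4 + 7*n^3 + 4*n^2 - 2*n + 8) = -8*n^4 + 8*n^3 - n^2 - n + 17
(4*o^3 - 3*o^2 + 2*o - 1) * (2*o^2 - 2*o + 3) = 8*o^5 - 14*o^4 + 22*o^3 - 15*o^2 + 8*o - 3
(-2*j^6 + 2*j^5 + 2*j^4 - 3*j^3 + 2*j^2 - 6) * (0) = 0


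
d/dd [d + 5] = 1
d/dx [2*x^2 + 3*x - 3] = 4*x + 3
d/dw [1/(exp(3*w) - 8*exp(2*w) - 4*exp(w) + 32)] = (-3*exp(2*w) + 16*exp(w) + 4)*exp(w)/(exp(3*w) - 8*exp(2*w) - 4*exp(w) + 32)^2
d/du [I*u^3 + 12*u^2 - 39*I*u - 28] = 3*I*u^2 + 24*u - 39*I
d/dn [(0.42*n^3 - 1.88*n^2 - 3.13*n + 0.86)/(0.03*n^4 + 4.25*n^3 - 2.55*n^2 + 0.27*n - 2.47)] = (-0.0126*n^6 + 0.112800000000001*n^5 + 7.2007*n^4 + 26.7286*n^3 - 22.5663*n^2 + 13.6732*n + 7.4989)/(0.0009*n^8 + 0.255*n^7 + 17.9095*n^6 - 21.6588*n^5 + 8.6493*n^4 - 22.372*n^3 + 12.6699*n^2 - 1.3338*n + 6.1009)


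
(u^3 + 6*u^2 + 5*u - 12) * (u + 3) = u^4 + 9*u^3 + 23*u^2 + 3*u - 36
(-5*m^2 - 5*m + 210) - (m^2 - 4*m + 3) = -6*m^2 - m + 207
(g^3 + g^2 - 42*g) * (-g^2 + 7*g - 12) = -g^5 + 6*g^4 + 37*g^3 - 306*g^2 + 504*g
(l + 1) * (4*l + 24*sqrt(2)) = 4*l^2 + 4*l + 24*sqrt(2)*l + 24*sqrt(2)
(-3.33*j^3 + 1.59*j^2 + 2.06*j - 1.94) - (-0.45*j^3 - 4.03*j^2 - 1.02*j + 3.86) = -2.88*j^3 + 5.62*j^2 + 3.08*j - 5.8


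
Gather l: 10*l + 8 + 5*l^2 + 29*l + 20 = 5*l^2 + 39*l + 28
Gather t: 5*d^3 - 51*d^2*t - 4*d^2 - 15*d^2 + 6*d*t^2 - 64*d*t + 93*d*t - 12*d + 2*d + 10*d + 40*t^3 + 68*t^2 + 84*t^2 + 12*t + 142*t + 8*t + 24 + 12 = 5*d^3 - 19*d^2 + 40*t^3 + t^2*(6*d + 152) + t*(-51*d^2 + 29*d + 162) + 36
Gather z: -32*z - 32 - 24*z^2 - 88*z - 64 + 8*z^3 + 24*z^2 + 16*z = 8*z^3 - 104*z - 96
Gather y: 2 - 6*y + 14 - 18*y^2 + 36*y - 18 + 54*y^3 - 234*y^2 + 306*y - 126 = 54*y^3 - 252*y^2 + 336*y - 128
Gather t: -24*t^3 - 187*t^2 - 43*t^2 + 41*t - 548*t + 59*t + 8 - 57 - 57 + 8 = -24*t^3 - 230*t^2 - 448*t - 98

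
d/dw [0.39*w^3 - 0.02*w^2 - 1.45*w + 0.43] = 1.17*w^2 - 0.04*w - 1.45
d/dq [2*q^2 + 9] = 4*q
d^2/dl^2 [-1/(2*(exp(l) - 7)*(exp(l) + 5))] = (-2*exp(3*l) + 3*exp(2*l) - 72*exp(l) + 35)*exp(l)/(exp(6*l) - 6*exp(5*l) - 93*exp(4*l) + 412*exp(3*l) + 3255*exp(2*l) - 7350*exp(l) - 42875)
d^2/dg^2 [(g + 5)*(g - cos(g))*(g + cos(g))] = 2*g*cos(2*g) + 6*g + 2*sin(2*g) + 10*cos(2*g) + 10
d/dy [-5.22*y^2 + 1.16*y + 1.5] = 1.16 - 10.44*y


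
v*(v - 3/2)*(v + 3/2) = v^3 - 9*v/4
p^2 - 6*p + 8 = (p - 4)*(p - 2)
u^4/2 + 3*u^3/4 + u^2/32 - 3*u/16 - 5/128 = (u/2 + 1/4)*(u - 1/2)*(u + 1/4)*(u + 5/4)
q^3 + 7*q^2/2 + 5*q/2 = q*(q + 1)*(q + 5/2)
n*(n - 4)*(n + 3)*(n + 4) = n^4 + 3*n^3 - 16*n^2 - 48*n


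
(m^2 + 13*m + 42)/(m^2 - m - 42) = (m + 7)/(m - 7)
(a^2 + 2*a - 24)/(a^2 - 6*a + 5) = (a^2 + 2*a - 24)/(a^2 - 6*a + 5)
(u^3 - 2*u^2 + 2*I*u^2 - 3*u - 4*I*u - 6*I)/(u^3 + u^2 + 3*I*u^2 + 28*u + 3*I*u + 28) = (u^2 + u*(-3 + 2*I) - 6*I)/(u^2 + 3*I*u + 28)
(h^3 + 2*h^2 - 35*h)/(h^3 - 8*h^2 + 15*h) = (h + 7)/(h - 3)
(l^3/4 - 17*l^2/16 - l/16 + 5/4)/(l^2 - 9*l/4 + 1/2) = (4*l^3 - 17*l^2 - l + 20)/(4*(4*l^2 - 9*l + 2))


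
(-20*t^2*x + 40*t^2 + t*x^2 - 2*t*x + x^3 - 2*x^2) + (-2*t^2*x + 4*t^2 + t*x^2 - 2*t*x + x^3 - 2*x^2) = -22*t^2*x + 44*t^2 + 2*t*x^2 - 4*t*x + 2*x^3 - 4*x^2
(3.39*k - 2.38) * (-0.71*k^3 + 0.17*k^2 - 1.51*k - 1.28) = -2.4069*k^4 + 2.2661*k^3 - 5.5235*k^2 - 0.7454*k + 3.0464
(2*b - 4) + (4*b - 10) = 6*b - 14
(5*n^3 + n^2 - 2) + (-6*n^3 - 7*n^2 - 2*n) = -n^3 - 6*n^2 - 2*n - 2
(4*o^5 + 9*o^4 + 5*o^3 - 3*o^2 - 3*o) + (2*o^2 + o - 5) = 4*o^5 + 9*o^4 + 5*o^3 - o^2 - 2*o - 5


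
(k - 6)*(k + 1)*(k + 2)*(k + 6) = k^4 + 3*k^3 - 34*k^2 - 108*k - 72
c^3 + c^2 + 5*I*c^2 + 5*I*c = c*(c + 1)*(c + 5*I)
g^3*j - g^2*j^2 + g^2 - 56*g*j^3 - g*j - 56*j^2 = (g - 8*j)*(g + 7*j)*(g*j + 1)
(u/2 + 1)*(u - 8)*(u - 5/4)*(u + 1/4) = u^4/2 - 7*u^3/2 - 165*u^2/32 + 143*u/16 + 5/2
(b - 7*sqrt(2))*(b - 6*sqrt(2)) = b^2 - 13*sqrt(2)*b + 84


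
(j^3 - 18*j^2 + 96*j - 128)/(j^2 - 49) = (j^3 - 18*j^2 + 96*j - 128)/(j^2 - 49)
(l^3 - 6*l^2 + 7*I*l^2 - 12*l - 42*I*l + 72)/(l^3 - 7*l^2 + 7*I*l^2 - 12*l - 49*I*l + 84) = (l - 6)/(l - 7)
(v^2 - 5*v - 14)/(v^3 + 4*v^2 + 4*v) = (v - 7)/(v*(v + 2))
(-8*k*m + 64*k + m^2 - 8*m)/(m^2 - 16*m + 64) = (-8*k + m)/(m - 8)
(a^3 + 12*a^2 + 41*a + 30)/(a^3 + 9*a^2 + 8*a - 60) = (a + 1)/(a - 2)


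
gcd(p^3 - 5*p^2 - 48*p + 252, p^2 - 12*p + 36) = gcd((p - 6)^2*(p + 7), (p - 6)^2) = p^2 - 12*p + 36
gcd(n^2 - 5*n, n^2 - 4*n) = n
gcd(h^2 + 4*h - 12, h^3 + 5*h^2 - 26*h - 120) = h + 6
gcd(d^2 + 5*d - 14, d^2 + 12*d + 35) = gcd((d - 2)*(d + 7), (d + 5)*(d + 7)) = d + 7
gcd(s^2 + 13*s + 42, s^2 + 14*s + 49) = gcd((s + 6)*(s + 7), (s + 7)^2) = s + 7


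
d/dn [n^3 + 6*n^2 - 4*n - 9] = 3*n^2 + 12*n - 4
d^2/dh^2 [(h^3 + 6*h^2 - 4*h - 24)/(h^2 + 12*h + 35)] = 6*(11*h^3 + 186*h^2 + 1077*h + 2138)/(h^6 + 36*h^5 + 537*h^4 + 4248*h^3 + 18795*h^2 + 44100*h + 42875)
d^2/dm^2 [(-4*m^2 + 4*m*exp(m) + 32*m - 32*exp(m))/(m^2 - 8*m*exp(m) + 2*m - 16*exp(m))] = 4*(2*(-(4*m*exp(m) + 16*exp(m) - 1)*(m^2 - m*exp(m) - 8*m + 8*exp(m)) + 2*(m*exp(m) - 2*m - 7*exp(m) + 8)*(4*m*exp(m) - m + 12*exp(m) - 1))*(m^2 - 8*m*exp(m) + 2*m - 16*exp(m)) + (m*exp(m) - 6*exp(m) - 2)*(m^2 - 8*m*exp(m) + 2*m - 16*exp(m))^2 - 8*(m^2 - m*exp(m) - 8*m + 8*exp(m))*(4*m*exp(m) - m + 12*exp(m) - 1)^2)/(m^2 - 8*m*exp(m) + 2*m - 16*exp(m))^3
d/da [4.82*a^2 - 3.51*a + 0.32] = 9.64*a - 3.51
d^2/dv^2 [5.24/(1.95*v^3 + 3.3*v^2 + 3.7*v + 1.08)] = (-(61.308*v + 34.584)*(1.95*v^3 + 3.3*v^2 + 3.7*v + 1.08) + 5.24*(5.85*v^2 + 6.6*v + 3.7)*(11.7*v^2 + 13.2*v + 7.4))/(1.95*v^3 + 3.3*v^2 + 3.7*v + 1.08)^3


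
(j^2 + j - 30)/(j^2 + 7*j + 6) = (j - 5)/(j + 1)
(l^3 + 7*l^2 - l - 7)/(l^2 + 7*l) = l - 1/l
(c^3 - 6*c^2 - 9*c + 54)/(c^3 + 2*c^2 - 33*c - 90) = (c - 3)/(c + 5)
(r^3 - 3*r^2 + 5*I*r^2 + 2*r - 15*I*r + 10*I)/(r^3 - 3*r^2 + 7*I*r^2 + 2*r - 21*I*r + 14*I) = (r + 5*I)/(r + 7*I)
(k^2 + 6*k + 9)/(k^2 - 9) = (k + 3)/(k - 3)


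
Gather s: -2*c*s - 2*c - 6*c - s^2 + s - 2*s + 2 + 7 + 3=-8*c - s^2 + s*(-2*c - 1) + 12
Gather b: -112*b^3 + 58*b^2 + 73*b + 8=-112*b^3 + 58*b^2 + 73*b + 8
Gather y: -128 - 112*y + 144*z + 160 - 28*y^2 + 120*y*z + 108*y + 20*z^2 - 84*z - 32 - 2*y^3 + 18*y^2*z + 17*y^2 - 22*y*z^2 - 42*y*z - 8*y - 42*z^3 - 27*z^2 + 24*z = -2*y^3 + y^2*(18*z - 11) + y*(-22*z^2 + 78*z - 12) - 42*z^3 - 7*z^2 + 84*z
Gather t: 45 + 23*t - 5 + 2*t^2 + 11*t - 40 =2*t^2 + 34*t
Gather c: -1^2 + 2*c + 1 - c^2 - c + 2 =-c^2 + c + 2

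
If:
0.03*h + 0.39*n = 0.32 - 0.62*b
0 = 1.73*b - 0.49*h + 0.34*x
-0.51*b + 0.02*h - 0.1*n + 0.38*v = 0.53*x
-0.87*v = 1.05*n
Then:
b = 0.809984500932739*x + 0.763430496285724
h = 3.5536187481911*x + 2.6953770583149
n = -1.56102295647187*x - 0.60048261396563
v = 1.88399322332812*x + 0.724720396165416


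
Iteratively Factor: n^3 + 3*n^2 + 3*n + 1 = (n + 1)*(n^2 + 2*n + 1) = (n + 1)^2*(n + 1)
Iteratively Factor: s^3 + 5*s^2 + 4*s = (s)*(s^2 + 5*s + 4) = s*(s + 4)*(s + 1)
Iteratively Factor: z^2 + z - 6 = (z - 2)*(z + 3)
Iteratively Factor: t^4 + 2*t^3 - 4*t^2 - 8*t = (t + 2)*(t^3 - 4*t) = (t + 2)^2*(t^2 - 2*t) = t*(t + 2)^2*(t - 2)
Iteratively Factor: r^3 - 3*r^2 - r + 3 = (r + 1)*(r^2 - 4*r + 3) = (r - 3)*(r + 1)*(r - 1)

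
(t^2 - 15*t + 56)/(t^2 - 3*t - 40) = (t - 7)/(t + 5)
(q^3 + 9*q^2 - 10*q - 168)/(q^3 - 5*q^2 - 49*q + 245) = (q^2 + 2*q - 24)/(q^2 - 12*q + 35)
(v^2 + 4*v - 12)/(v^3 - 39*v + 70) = (v + 6)/(v^2 + 2*v - 35)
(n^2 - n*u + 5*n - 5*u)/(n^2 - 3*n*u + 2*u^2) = (-n - 5)/(-n + 2*u)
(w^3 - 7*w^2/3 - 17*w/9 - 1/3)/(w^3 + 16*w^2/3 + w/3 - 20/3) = (9*w^3 - 21*w^2 - 17*w - 3)/(3*(3*w^3 + 16*w^2 + w - 20))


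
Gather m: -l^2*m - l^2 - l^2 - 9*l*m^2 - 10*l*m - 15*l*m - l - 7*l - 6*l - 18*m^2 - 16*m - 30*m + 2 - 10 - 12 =-2*l^2 - 14*l + m^2*(-9*l - 18) + m*(-l^2 - 25*l - 46) - 20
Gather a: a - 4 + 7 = a + 3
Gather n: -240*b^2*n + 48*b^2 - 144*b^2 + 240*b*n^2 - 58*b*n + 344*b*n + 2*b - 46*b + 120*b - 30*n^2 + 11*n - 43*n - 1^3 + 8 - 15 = -96*b^2 + 76*b + n^2*(240*b - 30) + n*(-240*b^2 + 286*b - 32) - 8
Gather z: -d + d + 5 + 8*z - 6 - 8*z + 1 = 0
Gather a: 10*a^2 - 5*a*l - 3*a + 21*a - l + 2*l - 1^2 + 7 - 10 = 10*a^2 + a*(18 - 5*l) + l - 4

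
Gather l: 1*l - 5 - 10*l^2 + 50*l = -10*l^2 + 51*l - 5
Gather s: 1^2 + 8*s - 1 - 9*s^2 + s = -9*s^2 + 9*s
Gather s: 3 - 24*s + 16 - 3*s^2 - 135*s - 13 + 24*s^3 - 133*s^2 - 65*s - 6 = 24*s^3 - 136*s^2 - 224*s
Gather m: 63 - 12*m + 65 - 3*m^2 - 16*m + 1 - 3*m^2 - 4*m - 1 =-6*m^2 - 32*m + 128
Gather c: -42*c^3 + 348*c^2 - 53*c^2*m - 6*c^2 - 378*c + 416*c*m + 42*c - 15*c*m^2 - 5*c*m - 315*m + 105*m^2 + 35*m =-42*c^3 + c^2*(342 - 53*m) + c*(-15*m^2 + 411*m - 336) + 105*m^2 - 280*m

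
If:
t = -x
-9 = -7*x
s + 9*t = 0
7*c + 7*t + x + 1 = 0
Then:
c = 47/49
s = 81/7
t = -9/7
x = 9/7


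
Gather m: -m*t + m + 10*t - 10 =m*(1 - t) + 10*t - 10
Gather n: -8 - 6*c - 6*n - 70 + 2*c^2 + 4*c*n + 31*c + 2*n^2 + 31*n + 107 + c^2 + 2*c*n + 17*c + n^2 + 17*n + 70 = 3*c^2 + 42*c + 3*n^2 + n*(6*c + 42) + 99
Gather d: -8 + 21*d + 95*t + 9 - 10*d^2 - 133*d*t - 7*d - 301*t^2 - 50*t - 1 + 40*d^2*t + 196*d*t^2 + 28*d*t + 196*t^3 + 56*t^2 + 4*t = d^2*(40*t - 10) + d*(196*t^2 - 105*t + 14) + 196*t^3 - 245*t^2 + 49*t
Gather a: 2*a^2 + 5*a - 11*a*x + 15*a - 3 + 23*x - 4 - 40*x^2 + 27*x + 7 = 2*a^2 + a*(20 - 11*x) - 40*x^2 + 50*x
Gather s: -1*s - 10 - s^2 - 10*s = -s^2 - 11*s - 10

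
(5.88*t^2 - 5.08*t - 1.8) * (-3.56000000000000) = -20.9328*t^2 + 18.0848*t + 6.408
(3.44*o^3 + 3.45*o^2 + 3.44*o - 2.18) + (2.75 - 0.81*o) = 3.44*o^3 + 3.45*o^2 + 2.63*o + 0.57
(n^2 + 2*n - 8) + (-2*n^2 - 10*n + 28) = -n^2 - 8*n + 20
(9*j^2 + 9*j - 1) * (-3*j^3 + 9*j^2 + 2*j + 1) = -27*j^5 + 54*j^4 + 102*j^3 + 18*j^2 + 7*j - 1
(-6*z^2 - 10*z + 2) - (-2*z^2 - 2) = -4*z^2 - 10*z + 4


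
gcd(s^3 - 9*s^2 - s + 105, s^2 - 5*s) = s - 5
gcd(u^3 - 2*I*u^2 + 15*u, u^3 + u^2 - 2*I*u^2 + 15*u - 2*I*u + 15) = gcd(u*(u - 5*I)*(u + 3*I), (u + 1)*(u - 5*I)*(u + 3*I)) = u^2 - 2*I*u + 15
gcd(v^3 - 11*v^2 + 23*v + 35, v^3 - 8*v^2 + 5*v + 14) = v^2 - 6*v - 7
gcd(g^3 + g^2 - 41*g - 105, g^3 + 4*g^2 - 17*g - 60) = g^2 + 8*g + 15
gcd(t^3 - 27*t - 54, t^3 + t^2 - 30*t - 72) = t^2 - 3*t - 18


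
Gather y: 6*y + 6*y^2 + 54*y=6*y^2 + 60*y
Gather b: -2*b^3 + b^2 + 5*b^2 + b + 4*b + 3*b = -2*b^3 + 6*b^2 + 8*b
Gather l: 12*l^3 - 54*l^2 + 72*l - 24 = 12*l^3 - 54*l^2 + 72*l - 24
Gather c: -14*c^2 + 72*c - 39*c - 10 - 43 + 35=-14*c^2 + 33*c - 18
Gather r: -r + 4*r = 3*r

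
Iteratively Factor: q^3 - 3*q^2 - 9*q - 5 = (q - 5)*(q^2 + 2*q + 1) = (q - 5)*(q + 1)*(q + 1)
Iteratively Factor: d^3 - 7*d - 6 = (d + 1)*(d^2 - d - 6) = (d - 3)*(d + 1)*(d + 2)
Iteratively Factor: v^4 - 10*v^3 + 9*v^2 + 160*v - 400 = (v - 5)*(v^3 - 5*v^2 - 16*v + 80) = (v - 5)^2*(v^2 - 16) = (v - 5)^2*(v + 4)*(v - 4)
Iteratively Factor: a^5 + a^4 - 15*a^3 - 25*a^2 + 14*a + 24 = (a + 1)*(a^4 - 15*a^2 - 10*a + 24) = (a - 4)*(a + 1)*(a^3 + 4*a^2 + a - 6) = (a - 4)*(a + 1)*(a + 2)*(a^2 + 2*a - 3) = (a - 4)*(a - 1)*(a + 1)*(a + 2)*(a + 3)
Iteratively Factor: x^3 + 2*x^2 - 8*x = (x - 2)*(x^2 + 4*x) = x*(x - 2)*(x + 4)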